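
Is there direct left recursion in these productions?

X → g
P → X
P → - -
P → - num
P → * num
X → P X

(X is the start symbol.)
No direct left recursion

X → g: starts with g
P → X: starts with X
P → - -: starts with '-'
P → - num: starts with '-'
P → * num: starts with '*'
X → P X: starts with P

No direct left recursion found.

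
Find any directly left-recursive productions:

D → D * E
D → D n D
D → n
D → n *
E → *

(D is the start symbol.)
Direct left recursion occurs when N → N α for some non-terminal N (the right-hand side begins with the left-hand side itself).

D → D * E: LEFT RECURSIVE (starts with D)
D → D n D: LEFT RECURSIVE (starts with D)
D → n: starts with n
D → n *: starts with n
E → *: starts with '*'

The grammar has direct left recursion on: D.

Answer: Yes, D is left-recursive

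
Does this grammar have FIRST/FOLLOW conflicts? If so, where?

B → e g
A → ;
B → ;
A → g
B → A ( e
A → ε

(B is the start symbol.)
No FIRST/FOLLOW conflicts.

A FIRST/FOLLOW conflict occurs when a non-terminal N has a nullable alternative N → β (β ⇒* ε) and another alternative N → α with FIRST(α) ∩ FOLLOW(N) ≠ ∅: on such a lookahead the parser cannot decide between expanding α and letting N vanish via β.

Nullable non-terminals: A.

A: nullable alternative(s) A → ε; FOLLOW(A) = { '(' }
  A → ;: FIRST \ {ε} = { ';' } — disjoint from FOLLOW(A)
  A → g: FIRST \ {ε} = { 'g' } — disjoint from FOLLOW(A)
  A → ε: FIRST \ {ε} = { } — this is the only nullable alternative, skip

B has no nullable alternative, so no FIRST/FOLLOW check is needed there.

No FIRST/FOLLOW conflicts found.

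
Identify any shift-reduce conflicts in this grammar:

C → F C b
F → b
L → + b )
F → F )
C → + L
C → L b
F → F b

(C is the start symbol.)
No shift-reduce conflicts

A shift-reduce conflict occurs when an LR(0) state has both:
  - a complete (reduce) item [A → α .] (dot at the end), and
  - a shift item [B → β . c γ] (dot before a terminal).

Augment with C' → C and build the canonical LR(0) collection (I0 = CLOSURE({[C' → . C]}), then GOTO on every symbol after a dot until no new states appear). It has 15 states:
  I0: { [C → . + L], [C → . F C b], [C → . L b], [C' → . C], [F → . F )], [F → . F b], [F → . b], [L → . + b )] }  — shift
  I1: { [C → + . L], [L → + . b )], [L → . + b )] }  — shift
  I2: { [C' → C .] }  — accept
  I3: { [C → . + L], [C → . F C b], [C → . L b], [C → F . C b], [F → . F )], [F → . F b], [F → . b], [F → F . )], [F → F . b], [L → . + b )] }  — shift
  I4: { [C → L . b] }  — shift
  I5: { [F → b .] }  — reduce
  I6: { [C → L b .] }  — reduce
  I7: { [F → F ) .] }  — reduce
  I8: { [C → F C . b] }  — shift
  I9: { [F → F b .], [F → b .] }  — 2 reduces
  I10: { [C → F C b .] }  — reduce
  I11: { [L → + . b )] }  — shift
  I12: { [C → + L .] }  — reduce
  I13: { [L → + b . )] }  — shift
  I14: { [L → + b ) .] }  — reduce

No state contains both a complete item and a shift item.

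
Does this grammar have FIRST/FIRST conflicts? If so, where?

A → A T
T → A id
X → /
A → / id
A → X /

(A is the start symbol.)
Yes. A → A T / A → '/' id on { '/' }; A → A T / A → X '/' on { '/' }; A → '/' id / A → X '/' on { '/' }

FIRST sets of the non-terminals at (or reachable through a nullable prefix from) the front of some alternative:
  FIRST(A) = { '/' }
  FIRST(X) = { '/' }

Productions for A:
  A → A T: FIRST = { '/' }
  A → / id: FIRST = { '/' }
  A → X /: FIRST = { '/' }
T, X have only one production, so no FIRST/FIRST conflict is possible there.

Conflict for A: A → A T and A → / id
  Overlap: { '/' }
Conflict for A: A → A T and A → X /
  Overlap: { '/' }
Conflict for A: A → / id and A → X /
  Overlap: { '/' }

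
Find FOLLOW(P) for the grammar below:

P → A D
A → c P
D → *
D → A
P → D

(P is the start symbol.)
{ $, '*', 'c' }

To compute FOLLOW(P), find every occurrence of P on a right-hand side N → α P β: add FIRST(β) \ {ε}, and if β is empty or nullable also add FOLLOW(N). Iterate to a fixed point.

P is the start symbol, so $ ∈ FOLLOW(P).
In A → c P: P is at the end, add FOLLOW(A)

The FOLLOW sets referred to above (computed the same way, to a fixed point):
  FOLLOW(A) = { $, '*', 'c' }

Taking the union: FOLLOW(P) = { $, '*', 'c' }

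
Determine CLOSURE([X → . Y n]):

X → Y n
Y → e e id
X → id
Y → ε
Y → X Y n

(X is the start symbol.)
{ [X → . Y n], [X → . id], [Y → . X Y n], [Y → . e e id], [Y → .] }

To compute CLOSURE, for each item [A → α.Bβ] where B is a non-terminal, add [B → .γ] for all productions B → γ; repeat for the newly added items until nothing changes.

Start with: [X → . Y n]
  [X → . Y n] has the dot before Y: add [Y → . e e id], [Y → .], [Y → . X Y n]
  [Y → . X Y n] has the dot before X: add [X → . id]
No further items can be added.

CLOSURE = { [X → . Y n], [X → . id], [Y → . X Y n], [Y → . e e id], [Y → .] }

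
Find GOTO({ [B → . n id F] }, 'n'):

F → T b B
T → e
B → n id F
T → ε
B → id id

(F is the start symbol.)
{ [B → n . id F] }

GOTO(I, 'n') = CLOSURE({ [A → αX.β] : [A → α.Xβ] ∈ I, X = 'n' })

Items with dot before 'n', with the dot advanced:
  [B → . n id F] → [B → n . id F]
Closure adds nothing (no advanced item has the dot before a non-terminal).

GOTO = { [B → n . id F] }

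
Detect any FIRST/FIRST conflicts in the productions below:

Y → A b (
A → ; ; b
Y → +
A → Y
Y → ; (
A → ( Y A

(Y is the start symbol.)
Yes. Y → A b '(' / Y → '+' on { '+' }; Y → A b '(' / Y → ';' '(' on { ';' }; A → ';' ';' b / A → Y on { ';' }; A → Y / A → '(' Y A on { '(' }

A FIRST/FIRST conflict occurs when two productions N → α and N → β for the same non-terminal have FIRST(α) ∩ FIRST(β) ≠ ∅ (with ε ∈ FIRST of a nullable right-hand side, so two nullable alternatives also conflict).

FIRST sets of the non-terminals at (or reachable through a nullable prefix from) the front of some alternative:
  FIRST(A) = { '(', '+', ';' }
  FIRST(Y) = { '(', '+', ';' }

Productions for Y:
  Y → A b (: FIRST = { '(', '+', ';' }
  Y → +: FIRST = { '+' }
  Y → ; (: FIRST = { ';' }
Productions for A:
  A → ; ; b: FIRST = { ';' }
  A → Y: FIRST = { '(', '+', ';' }
  A → ( Y A: FIRST = { '(' }

Conflict for Y: Y → A b ( and Y → +
  Overlap: { '+' }
Conflict for Y: Y → A b ( and Y → ; (
  Overlap: { ';' }
Conflict for A: A → ; ; b and A → Y
  Overlap: { ';' }
Conflict for A: A → Y and A → ( Y A
  Overlap: { '(' }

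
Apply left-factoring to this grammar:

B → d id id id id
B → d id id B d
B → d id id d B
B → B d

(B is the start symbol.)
Left-factoring transforms A → αβ₁ | αβ₂ into A → αA' and A' → β₁ | β₂
(α is the longest common prefix among the alternatives). Repeat until
no nonterminal has two alternatives with a common prefix.

Round 1: B has alternatives sharing prefix 'd id id'. Introduce B': B → d id id B'
  Add: B' → id id
  Add: B' → B d
  Add: B' → d B

No remaining common prefixes — done.

Resulting grammar:
B → d id id B'
B' → id id
B' → B d
B' → d B
B → B d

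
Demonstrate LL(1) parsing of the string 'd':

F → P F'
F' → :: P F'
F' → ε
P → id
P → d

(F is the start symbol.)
Stack is shown with the top on the left.

Stack   Input  Action
---------------------
F $     d $    output F → P F'
P F' $  d $    output P → d
d F' $  d $    match 'd'
F' $    $      output F' → ε
$       $      accept

The string is accepted.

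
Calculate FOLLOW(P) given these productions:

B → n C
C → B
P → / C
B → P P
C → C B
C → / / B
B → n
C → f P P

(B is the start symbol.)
To compute FOLLOW(P), find every occurrence of P on a right-hand side N → α P β: add FIRST(β) \ {ε}, and if β is empty or nullable also add FOLLOW(N). Iterate to a fixed point.

In B → P P: P is followed by P, add FIRST(P) \ {ε} = { '/' }
In B → P P: P is at the end, add FOLLOW(B)
In C → f P P: P is followed by P, add FIRST(P) \ {ε} = { '/' }
In C → f P P: P is at the end, add FOLLOW(C)

The FOLLOW sets referred to above (computed the same way, to a fixed point):
  FOLLOW(B) = { $, '/', 'n' }
  FOLLOW(C) = { $, '/', 'n' }

Taking the union: FOLLOW(P) = { $, '/', 'n' }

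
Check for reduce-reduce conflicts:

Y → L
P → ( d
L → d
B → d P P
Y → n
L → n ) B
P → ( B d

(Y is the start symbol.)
Augment with Y' → Y and build the canonical LR(0) collection (I0 = CLOSURE({[Y' → . Y]}), then GOTO on every symbol after a dot until no new states appear). It has 14 states:
  I0: { [L → . d], [L → . n ) B], [Y → . L], [Y → . n], [Y' → . Y] }  — shift
  I1: { [Y → L .] }  — reduce
  I2: { [Y' → Y .] }  — accept
  I3: { [L → d .] }  — reduce
  I4: { [L → n . ) B], [Y → n .] }  — shift, reduce
  I5: { [B → . d P P], [L → n ) . B] }  — shift
  I6: { [L → n ) B .] }  — reduce
  I7: { [B → d . P P], [P → . ( B d], [P → . ( d] }  — shift
  I8: { [B → . d P P], [P → ( . B d], [P → ( . d] }  — shift
  I9: { [B → d P . P], [P → . ( B d], [P → . ( d] }  — shift
  I10: { [B → d P P .] }  — reduce
  I11: { [P → ( B . d] }  — shift
  I12: { [B → d . P P], [P → ( d .], [P → . ( B d], [P → . ( d] }  — shift, reduce
  I13: { [P → ( B d .] }  — reduce

No state contains more than one complete item.

Answer: No reduce-reduce conflicts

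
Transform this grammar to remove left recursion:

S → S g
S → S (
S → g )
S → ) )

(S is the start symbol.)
S is directly left-recursive. The standard transformation for
  A → A α₁ | ... | A α_m | β₁ | ... | β_n
is
  A  → β₁ A' | ... | β_n A'
  A' → α₁ A' | ... | α_m A' | ε

S → g ) becomes S → g ) S'
S → ) ) becomes S → ) ) S'
S → S g becomes S' → g S'
S → S ( becomes S' → ( S'
Add S' → ε

Resulting grammar:
S → g ) S'
S → ) ) S'
S' → g S'
S' → ( S'
S' → ε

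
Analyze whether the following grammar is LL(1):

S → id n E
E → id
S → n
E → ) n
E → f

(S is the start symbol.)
A grammar is LL(1) if for each non-terminal N with multiple productions, the predict sets of those productions are pairwise disjoint, where PREDICT(N → α) = (FIRST(α) \ {ε}) ∪ (FOLLOW(N) if α ⇒* ε).

For S:
  PREDICT(S → id n E) = { 'id' }
  PREDICT(S → n) = { 'n' }
For E:
  PREDICT(E → id) = { 'id' }
  PREDICT(E → ')' n) = { ')' }
  PREDICT(E → f) = { 'f' }

All predict sets are disjoint. The grammar IS LL(1).

Answer: Yes, the grammar is LL(1).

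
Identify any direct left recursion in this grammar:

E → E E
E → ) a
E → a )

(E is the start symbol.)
Yes, E is left-recursive

Direct left recursion occurs when N → N α for some non-terminal N (the right-hand side begins with the left-hand side itself).

E → E E: LEFT RECURSIVE (starts with E)
E → ) a: starts with ')'
E → a ): starts with a

The grammar has direct left recursion on: E.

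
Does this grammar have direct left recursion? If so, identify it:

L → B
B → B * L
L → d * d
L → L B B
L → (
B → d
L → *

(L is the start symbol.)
Direct left recursion occurs when N → N α for some non-terminal N (the right-hand side begins with the left-hand side itself).

L → B: starts with B
B → B * L: LEFT RECURSIVE (starts with B)
L → d * d: starts with d
L → L B B: LEFT RECURSIVE (starts with L)
L → (: starts with '('
B → d: starts with d
L → *: starts with '*'

The grammar has direct left recursion on: B, L.

Answer: Yes, B, L are left-recursive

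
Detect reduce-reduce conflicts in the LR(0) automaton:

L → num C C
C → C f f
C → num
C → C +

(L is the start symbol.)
A reduce-reduce conflict occurs when an LR(0) state has two complete items [A → α .] and [B → β .] — both call for a reduction, and with no lookahead the parser cannot choose between them.

Augment with L' → L and build the canonical LR(0) collection (I0 = CLOSURE({[L' → . L]}), then GOTO on every symbol after a dot until no new states appear). It has 9 states:
  I0: { [L → . num C C], [L' → . L] }  — shift
  I1: { [L' → L .] }  — accept
  I2: { [C → . C +], [C → . C f f], [C → . num], [L → num . C C] }  — shift
  I3: { [C → . C +], [C → . C f f], [C → . num], [C → C . +], [C → C . f f], [L → num C . C] }  — shift
  I4: { [C → num .] }  — reduce
  I5: { [C → C + .] }  — reduce
  I6: { [C → C . +], [C → C . f f], [L → num C C .] }  — shift, reduce
  I7: { [C → C f . f] }  — shift
  I8: { [C → C f f .] }  — reduce

No state contains more than one complete item.

Answer: No reduce-reduce conflicts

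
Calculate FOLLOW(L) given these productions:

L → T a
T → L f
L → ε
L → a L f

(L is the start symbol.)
L is the start symbol, so $ ∈ FOLLOW(L).
In T → L f: L is followed by f, add FIRST(f) \ {ε} = { 'f' }
In L → a L f: L is followed by f, add FIRST(f) \ {ε} = { 'f' }

Taking the union: FOLLOW(L) = { $, 'f' }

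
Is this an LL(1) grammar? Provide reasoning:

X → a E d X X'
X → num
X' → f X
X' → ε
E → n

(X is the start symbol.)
A grammar is LL(1) if for each non-terminal N with multiple productions, the predict sets of those productions are pairwise disjoint, where PREDICT(N → α) = (FIRST(α) \ {ε}) ∪ (FOLLOW(N) if α ⇒* ε).

Relevant sets:
  FOLLOW(X') = { $, 'f' }

For X:
  PREDICT(X → a E d X X') = { 'a' }
  PREDICT(X → num) = { 'num' }
For X':
  PREDICT(X' → f X) = { 'f' }
  PREDICT(X' → ε) = { $, 'f' }
E has a single production, so nothing to check there.

Conflict found: Predict set conflict for X': { 'f' }
The grammar is NOT LL(1).

Answer: No. Predict set conflict for X': { 'f' }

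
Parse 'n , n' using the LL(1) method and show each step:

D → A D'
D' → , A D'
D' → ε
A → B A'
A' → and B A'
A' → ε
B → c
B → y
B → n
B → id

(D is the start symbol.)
LL(1) parsing maintains a stack (initially the start symbol over $) and the input. At each step: if the stack top is a terminal, match it against the current input token; if it is a non-terminal N, replace it with the RHS of M[N, lookahead] (the unique production whose predict set contains the lookahead).

Stack is shown with the top on the left.

Stack      Input    Action
--------------------------
D $        n , n $  output D → A D'
A D' $     n , n $  output A → B A'
B A' D' $  n , n $  output B → n
n A' D' $  n , n $  match 'n'
A' D' $    , n $    output A' → ε
D' $       , n $    output D' → , A D'
, A D' $   , n $    match ','
A D' $     n $      output A → B A'
B A' D' $  n $      output B → n
n A' D' $  n $      match 'n'
A' D' $    $        output A' → ε
D' $       $        output D' → ε
$          $        accept

The string is accepted.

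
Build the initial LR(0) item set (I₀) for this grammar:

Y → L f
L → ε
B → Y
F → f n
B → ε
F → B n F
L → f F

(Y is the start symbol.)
First, augment the grammar with Y' → Y
I₀ = CLOSURE({ [Y' → . Y] }):
  [Y' → . Y] has the dot before Y: add [Y → . L f]
  [Y → . L f] has the dot before L: add [L → .], [L → . f F]
No further items can be added.

I₀ = { [L → . f F], [L → .], [Y → . L f], [Y' → . Y] }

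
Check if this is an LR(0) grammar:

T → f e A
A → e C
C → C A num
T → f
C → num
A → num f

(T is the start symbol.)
No. Shift-reduce conflict between [T → f .] and [T → f . e A]

Augment with T' → T and build the canonical LR(0) collection (I0 = CLOSURE({[T' → . T]}), then GOTO on every symbol after a dot until no new states appear). It has 12 states:
  I0: { [T → . f e A], [T → . f], [T' → . T] }  — shift
  I1: { [T' → T .] }  — accept
  I2: { [T → f . e A], [T → f .] }  — shift, reduce
  I3: { [A → . e C], [A → . num f], [T → f e . A] }  — shift
  I4: { [T → f e A .] }  — reduce
  I5: { [A → e . C], [C → . C A num], [C → . num] }  — shift
  I6: { [A → num . f] }  — shift
  I7: { [A → num f .] }  — reduce
  I8: { [A → . e C], [A → . num f], [A → e C .], [C → C . A num] }  — shift, reduce
  I9: { [C → num .] }  — reduce
  I10: { [C → C A . num] }  — shift
  I11: { [C → C A num .] }  — reduce

Conflict in state I2:
  Shift-reduce conflict between [T → f .] and [T → f . e A]
So the grammar is NOT LR(0).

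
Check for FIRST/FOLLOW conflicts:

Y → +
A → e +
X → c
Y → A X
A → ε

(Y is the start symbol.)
Nullable non-terminals: A.

A: nullable alternative(s) A → ε; FOLLOW(A) = { 'c' }
  A → e +: FIRST \ {ε} = { 'e' } — disjoint from FOLLOW(A)
  A → ε: FIRST \ {ε} = { } — this is the only nullable alternative, skip

X, Y have no nullable alternative, so no FIRST/FOLLOW check is needed there.

No FIRST/FOLLOW conflicts found.

Answer: No FIRST/FOLLOW conflicts.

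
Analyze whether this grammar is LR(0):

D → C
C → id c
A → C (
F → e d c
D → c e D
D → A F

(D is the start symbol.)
No. Shift-reduce conflict between [D → C .] and [A → C . (]

A grammar is LR(0) if no state in the canonical LR(0) collection has:
  - both a shift item (dot before a terminal) and a complete item (shift-reduce conflict), or
  - two or more complete items (reduce-reduce conflict; the accept item [D' → D .] counts as a complete item here).

Augment with D' → D and build the canonical LR(0) collection (I0 = CLOSURE({[D' → . D]}), then GOTO on every symbol after a dot until no new states appear). It has 14 states:
  I0: { [A → . C (], [C → . id c], [D → . A F], [D → . C], [D → . c e D], [D' → . D] }  — shift
  I1: { [D → A . F], [F → . e d c] }  — shift
  I2: { [A → C . (], [D → C .] }  — shift, reduce
  I3: { [D' → D .] }  — accept
  I4: { [D → c . e D] }  — shift
  I5: { [C → id . c] }  — shift
  I6: { [C → id c .] }  — reduce
  I7: { [A → . C (], [C → . id c], [D → . A F], [D → . C], [D → . c e D], [D → c e . D] }  — shift
  I8: { [D → c e D .] }  — reduce
  I9: { [A → C ( .] }  — reduce
  I10: { [D → A F .] }  — reduce
  I11: { [F → e . d c] }  — shift
  I12: { [F → e d . c] }  — shift
  I13: { [F → e d c .] }  — reduce

Conflict in state I2:
  Shift-reduce conflict between [D → C .] and [A → C . (]
So the grammar is NOT LR(0).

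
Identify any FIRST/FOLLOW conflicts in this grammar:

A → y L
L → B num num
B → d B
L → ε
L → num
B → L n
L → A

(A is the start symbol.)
Nullable non-terminals: L.
FIRST sets used below: FIRST(B) = { 'd', 'n', 'num', 'y' }, FIRST(A) = { 'y' }

L: nullable alternative(s) L → ε; FOLLOW(L) = { $, 'n' }
  L → B num num: FIRST \ {ε} = { 'd', 'n', 'num', 'y' } — overlaps FOLLOW(L) on { 'n' }: CONFLICT
  L → ε: FIRST \ {ε} = { } — this is the only nullable alternative, skip
  L → num: FIRST \ {ε} = { 'num' } — disjoint from FOLLOW(L)
  L → A: FIRST \ {ε} = { 'y' } — disjoint from FOLLOW(L)

A, B have no nullable alternative, so no FIRST/FOLLOW check is needed there.

So the grammar has 1 FIRST/FOLLOW conflict (marked CONFLICT above).

Answer: Yes. L → B num num with FOLLOW(L) on { 'n' }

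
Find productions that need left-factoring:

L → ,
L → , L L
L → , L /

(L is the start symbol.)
Left-factoring is needed when two productions for the same non-terminal
share a common prefix on the right-hand side.

Productions for L:
  L → ,
  L → , L L
  L → , L /

Found common prefix ',' in productions for L

Answer: Yes, L has productions with common prefix ','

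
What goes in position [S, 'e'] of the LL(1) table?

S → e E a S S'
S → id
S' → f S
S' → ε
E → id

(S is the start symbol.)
To find M[S, 'e'], we find productions for S where 'e' is in the predict set (PREDICT(N → α) = (FIRST(α) \ {ε}) ∪ (FOLLOW(N) if α ⇒* ε)).

S → e E a S S': PREDICT = { 'e' }
  'e' is in predict set, so this production goes in M[S, 'e']
S → id: PREDICT = { 'id' }

M[S, 'e'] = S → e E a S S'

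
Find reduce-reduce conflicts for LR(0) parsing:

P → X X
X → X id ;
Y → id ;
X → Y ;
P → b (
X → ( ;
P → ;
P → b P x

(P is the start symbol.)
Yes — I16: [X → X id ; .] vs [Y → id ; .]

Augment with P' → P and build the canonical LR(0) collection (I0 = CLOSURE({[P' → . P]}), then GOTO on every symbol after a dot until no new states appear). It has 19 states:
  I0: { [P → . ;], [P → . X X], [P → . b (], [P → . b P x], [P' → . P], [X → . ( ;], [X → . X id ;], [X → . Y ;], [Y → . id ;] }  — shift
  I1: { [X → ( . ;] }  — shift
  I2: { [P → ; .] }  — reduce
  I3: { [P' → P .] }  — accept
  I4: { [P → X . X], [X → . ( ;], [X → . X id ;], [X → . Y ;], [X → X . id ;], [Y → . id ;] }  — shift
  I5: { [X → Y . ;] }  — shift
  I6: { [P → . ;], [P → . X X], [P → . b (], [P → . b P x], [P → b . (], [P → b . P x], [X → . ( ;], [X → . X id ;], [X → . Y ;], [Y → . id ;] }  — shift
  I7: { [Y → id . ;] }  — shift
  I8: { [Y → id ; .] }  — reduce
  I9: { [P → b ( .], [X → ( . ;] }  — shift, reduce
  I10: { [P → b P . x] }  — shift
  I11: { [P → b P x .] }  — reduce
  I12: { [X → ( ; .] }  — reduce
  I13: { [X → Y ; .] }  — reduce
  I14: { [P → X X .], [X → X . id ;] }  — shift, reduce
  I15: { [X → X id . ;], [Y → id . ;] }  — shift
  I16: { [X → X id ; .], [Y → id ; .] }  — 2 reduces
  I17: { [X → X id . ;] }  — shift
  I18: { [X → X id ; .] }  — reduce

I16 contains complete items [X → X id ; .], [Y → id ; .] — reduce-reduce conflict.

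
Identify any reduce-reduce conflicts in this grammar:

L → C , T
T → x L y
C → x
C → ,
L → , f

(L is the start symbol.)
Augment with L' → L and build the canonical LR(0) collection (I0 = CLOSURE({[L' → . L]}), then GOTO on every symbol after a dot until no new states appear). It has 11 states:
  I0: { [C → . ,], [C → . x], [L → . , f], [L → . C , T], [L' → . L] }  — shift
  I1: { [C → , .], [L → , . f] }  — shift, reduce
  I2: { [L → C . , T] }  — shift
  I3: { [L' → L .] }  — accept
  I4: { [C → x .] }  — reduce
  I5: { [L → C , . T], [T → . x L y] }  — shift
  I6: { [L → C , T .] }  — reduce
  I7: { [C → . ,], [C → . x], [L → . , f], [L → . C , T], [T → x . L y] }  — shift
  I8: { [T → x L . y] }  — shift
  I9: { [T → x L y .] }  — reduce
  I10: { [L → , f .] }  — reduce

No state contains more than one complete item.

Answer: No reduce-reduce conflicts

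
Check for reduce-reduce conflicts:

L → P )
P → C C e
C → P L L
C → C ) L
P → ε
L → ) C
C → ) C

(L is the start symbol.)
Yes — I5: [L → P ) .] vs [P → .]; I9: [C → ) C .] vs [L → ) C .]; I14: [C → ) C .] vs [P → .]

Augment with L' → L and build the canonical LR(0) collection (I0 = CLOSURE({[L' → . L]}), then GOTO on every symbol after a dot until no new states appear). It has 16 states:
  I0: { [C → . ) C], [C → . C ) L], [C → . P L L], [L → . ) C], [L → . P )], [L' → . L], [P → . C C e], [P → .] }  — shift, reduce
  I1: { [C → ) . C], [C → . ) C], [C → . C ) L], [C → . P L L], [L → ) . C], [P → . C C e], [P → .] }  — shift, reduce
  I2: { [C → . ) C], [C → . C ) L], [C → . P L L], [C → C . ) L], [P → . C C e], [P → .], [P → C . C e] }  — shift, reduce
  I3: { [L' → L .] }  — accept
  I4: { [C → . ) C], [C → . C ) L], [C → . P L L], [C → P . L L], [L → . ) C], [L → . P )], [L → P . )], [P → . C C e], [P → .] }  — shift, reduce
  I5: { [C → ) . C], [C → . ) C], [C → . C ) L], [C → . P L L], [L → ) . C], [L → P ) .], [P → . C C e], [P → .] }  — shift, 2 reduces
  I6: { [C → . ) C], [C → . C ) L], [C → . P L L], [C → P L . L], [L → . ) C], [L → . P )], [P → . C C e], [P → .] }  — shift, reduce
  I7: { [C → P L L .] }  — reduce
  I8: { [C → ) . C], [C → . ) C], [C → . C ) L], [C → . P L L], [P → . C C e], [P → .] }  — shift, reduce
  I9: { [C → ) C .], [C → . ) C], [C → . C ) L], [C → . P L L], [C → C . ) L], [L → ) C .], [P → . C C e], [P → .], [P → C . C e] }  — shift, 3 reduces
  I10: { [C → . ) C], [C → . C ) L], [C → . P L L], [C → P . L L], [L → . ) C], [L → . P )], [P → . C C e], [P → .] }  — shift, reduce
  I11: { [C → ) . C], [C → . ) C], [C → . C ) L], [C → . P L L], [C → C ) . L], [L → . ) C], [L → . P )], [P → . C C e], [P → .] }  — shift, reduce
  I12: { [C → . ) C], [C → . C ) L], [C → . P L L], [C → C . ) L], [P → . C C e], [P → .], [P → C . C e], [P → C C . e] }  — shift, reduce
  I13: { [P → C C e .] }  — reduce
  I14: { [C → ) C .], [C → . ) C], [C → . C ) L], [C → . P L L], [C → C . ) L], [P → . C C e], [P → .], [P → C . C e] }  — shift, 2 reduces
  I15: { [C → C ) L .] }  — reduce

I5 contains complete items [L → P ) .], [P → .] — reduce-reduce conflict.
I9 contains complete items [C → ) C .], [L → ) C .], [P → .] — reduce-reduce conflict.
I14 contains complete items [C → ) C .], [P → .] — reduce-reduce conflict.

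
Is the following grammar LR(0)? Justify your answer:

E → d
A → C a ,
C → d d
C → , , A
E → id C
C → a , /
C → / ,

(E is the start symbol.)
A grammar is LR(0) if no state in the canonical LR(0) collection has:
  - both a shift item (dot before a terminal) and a complete item (shift-reduce conflict), or
  - two or more complete items (reduce-reduce conflict; the accept item [E' → E .] counts as a complete item here).

Augment with E' → E and build the canonical LR(0) collection (I0 = CLOSURE({[E' → . E]}), then GOTO on every symbol after a dot until no new states appear). It has 18 states:
  I0: { [E → . d], [E → . id C], [E' → . E] }  — shift
  I1: { [E' → E .] }  — accept
  I2: { [E → d .] }  — reduce
  I3: { [C → . , , A], [C → . / ,], [C → . a , /], [C → . d d], [E → id . C] }  — shift
  I4: { [C → , . , A] }  — shift
  I5: { [C → / . ,] }  — shift
  I6: { [E → id C .] }  — reduce
  I7: { [C → a . , /] }  — shift
  I8: { [C → d . d] }  — shift
  I9: { [C → d d .] }  — reduce
  I10: { [C → a , . /] }  — shift
  I11: { [C → a , / .] }  — reduce
  I12: { [C → / , .] }  — reduce
  I13: { [A → . C a ,], [C → , , . A], [C → . , , A], [C → . / ,], [C → . a , /], [C → . d d] }  — shift
  I14: { [C → , , A .] }  — reduce
  I15: { [A → C . a ,] }  — shift
  I16: { [A → C a . ,] }  — shift
  I17: { [A → C a , .] }  — reduce

Every state is either a pure shift/goto state or contains exactly one complete item and nothing to shift — no conflicts. The grammar is LR(0).

Answer: Yes, the grammar is LR(0)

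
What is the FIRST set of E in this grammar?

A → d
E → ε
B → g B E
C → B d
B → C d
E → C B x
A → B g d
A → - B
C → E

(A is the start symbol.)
{ 'd', 'g', ε }

To compute FIRST(E), examine every production with E on the left-hand side, reading each right-hand side left to right until a non-nullable symbol is reached.

FIRST sets of the other non-terminals involved (by the same procedure, iterated to a fixed point):
  FIRST(C) = { 'd', 'g', ε }
  FIRST(B) = { 'd', 'g' }

From E → ε:
  - ε-production, so ε ∈ FIRST(E)
From E → C B x:
  - C is a non-terminal: add FIRST(C) \ {ε} = { 'd', 'g' }
    C is nullable, so continue to the next symbol
  - B is a non-terminal: add FIRST(B) \ {ε} = { 'd', 'g' }
    B is not nullable, so stop

Collecting: FIRST(E) = { 'd', 'g', ε }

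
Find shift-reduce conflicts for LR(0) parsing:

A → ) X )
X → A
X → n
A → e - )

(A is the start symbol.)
No shift-reduce conflicts

Augment with A' → A and build the canonical LR(0) collection (I0 = CLOSURE({[A' → . A]}), then GOTO on every symbol after a dot until no new states appear). It has 10 states:
  I0: { [A → . ) X )], [A → . e - )], [A' → . A] }  — shift
  I1: { [A → ) . X )], [A → . ) X )], [A → . e - )], [X → . A], [X → . n] }  — shift
  I2: { [A' → A .] }  — accept
  I3: { [A → e . - )] }  — shift
  I4: { [A → e - . )] }  — shift
  I5: { [A → e - ) .] }  — reduce
  I6: { [X → A .] }  — reduce
  I7: { [A → ) X . )] }  — shift
  I8: { [X → n .] }  — reduce
  I9: { [A → ) X ) .] }  — reduce

No state contains both a complete item and a shift item.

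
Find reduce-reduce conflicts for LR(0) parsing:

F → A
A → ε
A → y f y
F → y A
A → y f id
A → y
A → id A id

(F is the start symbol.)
Yes — I4: [A → .] vs [A → y .]

Augment with F' → F and build the canonical LR(0) collection (I0 = CLOSURE({[F' → . F]}), then GOTO on every symbol after a dot until no new states appear). It has 12 states:
  I0: { [A → . id A id], [A → . y f id], [A → . y f y], [A → . y], [A → .], [F → . A], [F → . y A], [F' → . F] }  — shift, reduce
  I1: { [F → A .] }  — reduce
  I2: { [F' → F .] }  — accept
  I3: { [A → . id A id], [A → . y f id], [A → . y f y], [A → . y], [A → .], [A → id . A id] }  — shift, reduce
  I4: { [A → . id A id], [A → . y f id], [A → . y f y], [A → . y], [A → .], [A → y . f id], [A → y . f y], [A → y .], [F → y . A] }  — shift, 2 reduces
  I5: { [F → y A .] }  — reduce
  I6: { [A → y f . id], [A → y f . y] }  — shift
  I7: { [A → y . f id], [A → y . f y], [A → y .] }  — shift, reduce
  I8: { [A → y f id .] }  — reduce
  I9: { [A → y f y .] }  — reduce
  I10: { [A → id A . id] }  — shift
  I11: { [A → id A id .] }  — reduce

I4 contains complete items [A → .], [A → y .] — reduce-reduce conflict.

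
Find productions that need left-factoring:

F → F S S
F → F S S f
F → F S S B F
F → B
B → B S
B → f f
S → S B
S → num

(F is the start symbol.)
Yes, F has productions with common prefix 'F S S'

Left-factoring is needed when two productions for the same non-terminal
share a common prefix on the right-hand side.

Productions for F:
  F → F S S
  F → F S S f
  F → F S S B F
  F → B
Productions for B:
  B → B S
  B → f f
Productions for S:
  S → S B
  S → num

Found common prefix 'F S S' in productions for F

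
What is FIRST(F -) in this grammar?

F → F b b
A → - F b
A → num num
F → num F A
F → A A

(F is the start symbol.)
FIRST sets of the non-terminals involved (from the grammar, by fixed-point iteration):
  FIRST(F) = { '-', 'num' }

To compute FIRST(F -), process the symbols left to right:
Symbol F is a non-terminal. Add FIRST(F) \ {ε} = { '-', 'num' }
F is not nullable (ε ∉ FIRST(F)), so stop here.
FIRST(F -) = { '-', 'num' }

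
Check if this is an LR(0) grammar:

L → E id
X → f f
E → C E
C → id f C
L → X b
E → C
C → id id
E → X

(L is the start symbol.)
A grammar is LR(0) if no state in the canonical LR(0) collection has:
  - both a shift item (dot before a terminal) and a complete item (shift-reduce conflict), or
  - two or more complete items (reduce-reduce conflict; the accept item [L' → L .] counts as a complete item here).

Augment with L' → L and build the canonical LR(0) collection (I0 = CLOSURE({[L' → . L]}), then GOTO on every symbol after a dot until no new states appear). It has 15 states:
  I0: { [C → . id f C], [C → . id id], [E → . C E], [E → . C], [E → . X], [L → . E id], [L → . X b], [L' → . L], [X → . f f] }  — shift
  I1: { [C → . id f C], [C → . id id], [E → . C E], [E → . C], [E → . X], [E → C . E], [E → C .], [X → . f f] }  — shift, reduce
  I2: { [L → E . id] }  — shift
  I3: { [L' → L .] }  — accept
  I4: { [E → X .], [L → X . b] }  — shift, reduce
  I5: { [X → f . f] }  — shift
  I6: { [C → id . f C], [C → id . id] }  — shift
  I7: { [C → . id f C], [C → . id id], [C → id f . C] }  — shift
  I8: { [C → id id .] }  — reduce
  I9: { [C → id f C .] }  — reduce
  I10: { [X → f f .] }  — reduce
  I11: { [L → X b .] }  — reduce
  I12: { [L → E id .] }  — reduce
  I13: { [E → C E .] }  — reduce
  I14: { [E → X .] }  — reduce

Conflict in state I1:
  Shift-reduce conflict between [E → C .] and [C → . id f C]
So the grammar is NOT LR(0).

Answer: No. Shift-reduce conflict between [E → C .] and [C → . id f C]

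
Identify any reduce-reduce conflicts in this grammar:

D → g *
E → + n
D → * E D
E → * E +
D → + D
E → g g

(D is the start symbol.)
A reduce-reduce conflict occurs when an LR(0) state has two complete items [A → α .] and [B → β .] — both call for a reduction, and with no lookahead the parser cannot choose between them.

Augment with D' → D and build the canonical LR(0) collection (I0 = CLOSURE({[D' → . D]}), then GOTO on every symbol after a dot until no new states appear). It has 16 states:
  I0: { [D → . * E D], [D → . + D], [D → . g *], [D' → . D] }  — shift
  I1: { [D → * . E D], [E → . * E +], [E → . + n], [E → . g g] }  — shift
  I2: { [D → + . D], [D → . * E D], [D → . + D], [D → . g *] }  — shift
  I3: { [D' → D .] }  — accept
  I4: { [D → g . *] }  — shift
  I5: { [D → g * .] }  — reduce
  I6: { [D → + D .] }  — reduce
  I7: { [E → * . E +], [E → . * E +], [E → . + n], [E → . g g] }  — shift
  I8: { [E → + . n] }  — shift
  I9: { [D → * E . D], [D → . * E D], [D → . + D], [D → . g *] }  — shift
  I10: { [E → g . g] }  — shift
  I11: { [E → g g .] }  — reduce
  I12: { [D → * E D .] }  — reduce
  I13: { [E → + n .] }  — reduce
  I14: { [E → * E . +] }  — shift
  I15: { [E → * E + .] }  — reduce

No state contains more than one complete item.

Answer: No reduce-reduce conflicts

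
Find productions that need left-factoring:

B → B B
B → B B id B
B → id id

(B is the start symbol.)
Left-factoring is needed when two productions for the same non-terminal
share a common prefix on the right-hand side.

Productions for B:
  B → B B
  B → B B id B
  B → id id

Found common prefix 'B B' in productions for B

Answer: Yes, B has productions with common prefix 'B B'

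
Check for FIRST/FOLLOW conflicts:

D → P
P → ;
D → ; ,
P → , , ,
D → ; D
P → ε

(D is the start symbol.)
No FIRST/FOLLOW conflicts.

Nullable non-terminals: D, P.
FIRST sets used below: FIRST(P) = { ',', ';', ε }

D: nullable alternative(s) D → P; FOLLOW(D) = { $ }
  D → P: FIRST \ {ε} = { ',', ';' } — this is the only nullable alternative, skip
  D → ; ,: FIRST \ {ε} = { ';' } — disjoint from FOLLOW(D)
  D → ; D: FIRST \ {ε} = { ';' } — disjoint from FOLLOW(D)

P: nullable alternative(s) P → ε; FOLLOW(P) = { $ }
  P → ;: FIRST \ {ε} = { ';' } — disjoint from FOLLOW(P)
  P → , , ,: FIRST \ {ε} = { ',' } — disjoint from FOLLOW(P)
  P → ε: FIRST \ {ε} = { } — this is the only nullable alternative, skip

No FIRST/FOLLOW conflicts found.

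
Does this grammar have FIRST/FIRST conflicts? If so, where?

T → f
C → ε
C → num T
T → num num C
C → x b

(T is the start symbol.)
Productions for T:
  T → f: FIRST = { 'f' }
  T → num num C: FIRST = { 'num' }
Productions for C:
  C → ε: FIRST = { ε }
  C → num T: FIRST = { 'num' }
  C → x b: FIRST = { 'x' }

All alternatives of each non-terminal have pairwise disjoint FIRST sets.

Answer: No FIRST/FIRST conflicts.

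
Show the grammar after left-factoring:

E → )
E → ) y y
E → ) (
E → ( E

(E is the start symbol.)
Left-factoring transforms A → αβ₁ | αβ₂ into A → αA' and A' → β₁ | β₂
(α is the longest common prefix among the alternatives). Repeat until
no nonterminal has two alternatives with a common prefix.

Round 1: E has alternatives sharing prefix ')'. Introduce E': E → ) E'
  Add: E' → ε
  Add: E' → y y
  Add: E' → (

No remaining common prefixes — done.

Resulting grammar:
E → ) E'
E' → ε
E' → y y
E' → (
E → ( E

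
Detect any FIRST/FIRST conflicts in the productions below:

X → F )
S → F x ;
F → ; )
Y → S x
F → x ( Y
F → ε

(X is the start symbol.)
A FIRST/FIRST conflict occurs when two productions N → α and N → β for the same non-terminal have FIRST(α) ∩ FIRST(β) ≠ ∅ (with ε ∈ FIRST of a nullable right-hand side, so two nullable alternatives also conflict).

Productions for F:
  F → ; ): FIRST = { ';' }
  F → x ( Y: FIRST = { 'x' }
  F → ε: FIRST = { ε }
X, S, Y have only one production, so no FIRST/FIRST conflict is possible there.

All alternatives of each non-terminal have pairwise disjoint FIRST sets.

Answer: No FIRST/FIRST conflicts.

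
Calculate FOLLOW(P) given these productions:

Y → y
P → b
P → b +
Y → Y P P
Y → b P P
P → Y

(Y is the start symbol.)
To compute FOLLOW(P), find every occurrence of P on a right-hand side N → α P β: add FIRST(β) \ {ε}, and if β is empty or nullable also add FOLLOW(N). Iterate to a fixed point.

In Y → Y P P: P is followed by P, add FIRST(P) \ {ε} = { 'b', 'y' }
In Y → Y P P: P is at the end, add FOLLOW(Y)
In Y → b P P: P is followed by P, add FIRST(P) \ {ε} = { 'b', 'y' }
In Y → b P P: P is at the end, add FOLLOW(Y)

The FOLLOW sets referred to above (computed the same way, to a fixed point):
  FOLLOW(Y) = { $, 'b', 'y' }

Taking the union: FOLLOW(P) = { $, 'b', 'y' }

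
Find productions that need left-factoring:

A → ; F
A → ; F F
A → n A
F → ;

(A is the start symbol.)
Yes, A has productions with common prefix '; F'

Left-factoring is needed when two productions for the same non-terminal
share a common prefix on the right-hand side.

Productions for A:
  A → ; F
  A → ; F F
  A → n A

Found common prefix '; F' in productions for A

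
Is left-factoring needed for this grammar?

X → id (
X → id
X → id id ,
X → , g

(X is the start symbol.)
Yes, X has productions with common prefix 'id'

Left-factoring is needed when two productions for the same non-terminal
share a common prefix on the right-hand side.

Productions for X:
  X → id (
  X → id
  X → id id ,
  X → , g

Found common prefix 'id' in productions for X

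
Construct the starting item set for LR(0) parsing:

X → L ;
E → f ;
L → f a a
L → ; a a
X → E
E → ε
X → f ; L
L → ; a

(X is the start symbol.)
First, augment the grammar with X' → X
I₀ = CLOSURE({ [X' → . X] }):
  [X' → . X] has the dot before X: add [X → . L ;], [X → . E], [X → . f ; L]
  [X → . L ;] has the dot before L: add [L → . f a a], [L → . ; a a], [L → . ; a]
  [X → . E] has the dot before E: add [E → . f ;], [E → .]
No further items can be added.

I₀ = { [E → . f ;], [E → .], [L → . ; a a], [L → . ; a], [L → . f a a], [X → . E], [X → . L ;], [X → . f ; L], [X' → . X] }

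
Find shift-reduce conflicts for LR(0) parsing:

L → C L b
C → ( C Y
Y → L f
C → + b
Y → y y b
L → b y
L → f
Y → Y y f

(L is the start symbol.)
A shift-reduce conflict occurs when an LR(0) state has both:
  - a complete (reduce) item [A → α .] (dot at the end), and
  - a shift item [B → β . c γ] (dot before a terminal).

Augment with L' → L and build the canonical LR(0) collection (I0 = CLOSURE({[L' → . L]}), then GOTO on every symbol after a dot until no new states appear). It has 20 states:
  I0: { [C → . ( C Y], [C → . + b], [L → . C L b], [L → . b y], [L → . f], [L' → . L] }  — shift
  I1: { [C → ( . C Y], [C → . ( C Y], [C → . + b] }  — shift
  I2: { [C → + . b] }  — shift
  I3: { [C → . ( C Y], [C → . + b], [L → . C L b], [L → . b y], [L → . f], [L → C . L b] }  — shift
  I4: { [L' → L .] }  — accept
  I5: { [L → b . y] }  — shift
  I6: { [L → f .] }  — reduce
  I7: { [L → b y .] }  — reduce
  I8: { [L → C L . b] }  — shift
  I9: { [L → C L b .] }  — reduce
  I10: { [C → + b .] }  — reduce
  I11: { [C → ( C . Y], [C → . ( C Y], [C → . + b], [L → . C L b], [L → . b y], [L → . f], [Y → . L f], [Y → . Y y f], [Y → . y y b] }  — shift
  I12: { [Y → L . f] }  — shift
  I13: { [C → ( C Y .], [Y → Y . y f] }  — shift, reduce
  I14: { [Y → y . y b] }  — shift
  I15: { [Y → y y . b] }  — shift
  I16: { [Y → y y b .] }  — reduce
  I17: { [Y → Y y . f] }  — shift
  I18: { [Y → Y y f .] }  — reduce
  I19: { [Y → L f .] }  — reduce

I13 contains reduce item [C → ( C Y .] and shift item [Y → Y . y f] — shift-reduce conflict.

Answer: Yes — I13: [C → ( C Y .] vs [Y → Y . y f]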